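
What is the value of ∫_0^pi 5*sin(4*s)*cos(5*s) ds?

Use the identity sin(4*s)cos(5*s) = [sin(9*s) + sin(-s)]/2.
An antiderivative is F(s) = 5*cos(s)/2 - 5*cos(9*s)/18.
Then F(pi) - F(0) = (-20/9) - (20/9) = -40/9.

-40/9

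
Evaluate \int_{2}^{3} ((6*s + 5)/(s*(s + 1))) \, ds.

Factor the denominator: s**2 + s = (s + 1)s.
Partial fractions: (6*s + 5)/(s*(s + 1)) = 1/(s + 1) + 5/s.
An antiderivative is F(s) = 5*log(s) + log(s + 1).
Then F(3) - F(2) = (2*log(2) + 5*log(3)) - (log(96)) = log(81/8).

log(81/8)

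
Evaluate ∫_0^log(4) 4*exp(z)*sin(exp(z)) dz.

Let u = exp(z), so du = exp(z) dz. When z = 0, u = 1; when z = log(4), u = 4.
The integral becomes 4·∫ sin(u) du from 1 to 4, with antiderivative -4*cos(u).
Back in z: F(z) = -4*cos(exp(z)).
Then F(log(4)) - F(0) = (-4*cos(4)) - (-4*cos(1)) = 4*cos(1) - 4*cos(4).

4*cos(1) - 4*cos(4)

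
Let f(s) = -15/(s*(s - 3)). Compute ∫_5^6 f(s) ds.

-5*log(5) + 10*log(2)

Factor the denominator: s**2 - 3*s = s(s - 3).
Partial fractions: -15/(s*(s - 3)) = 5/s - 5/(s - 3).
An antiderivative is F(s) = 5*log(s) - 5*log(s - 3).
Then F(6) - F(5) = (log(32)) - (-5*log(2) + 5*log(5)) = -5*log(5) + 10*log(2).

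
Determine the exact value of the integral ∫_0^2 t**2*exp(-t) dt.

2 - 10*exp(-2)

Integrate by parts twice (u = t^2, dv = exp(-t) dt).
An antiderivative is F(t) = (-t**2 - 2*t - 2)*exp(-t).
Then F(2) - F(0) = (-10*exp(-2)) - (-2) = 2 - 10*exp(-2).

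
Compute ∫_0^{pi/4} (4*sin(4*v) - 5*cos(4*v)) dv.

2

An antiderivative is F(v) = -5*sin(4*v)/4 - cos(4*v).
Then F(pi/4) - F(0) = (1) - (-1) = 2.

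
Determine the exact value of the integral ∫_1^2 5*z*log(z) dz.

-15/4 + 10*log(2)

Integrate by parts once (u = ln z, dv = 5*z dz).
An antiderivative is F(z) = 5*z**2*(2*log(z) - 1)/4.
Then F(2) - F(1) = (-5 + 10*log(2)) - (-5/4) = -15/4 + 10*log(2).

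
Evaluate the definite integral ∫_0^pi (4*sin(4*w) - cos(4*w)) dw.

0

An antiderivative is F(w) = -sin(4*w)/4 - cos(4*w).
Then F(pi) - F(0) = (-1) - (-1) = 0.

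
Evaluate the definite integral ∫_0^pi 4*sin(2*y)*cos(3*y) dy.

Use the identity sin(2*y)cos(3*y) = [sin(5*y) + sin(-y)]/2.
An antiderivative is F(y) = 2*cos(y) - 2*cos(5*y)/5.
Then F(pi) - F(0) = (-8/5) - (8/5) = -16/5.

-16/5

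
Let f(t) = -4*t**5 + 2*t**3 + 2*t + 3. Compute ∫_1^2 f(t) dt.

By the power rule, an antiderivative is F(t) = -2*t**6/3 + t**4/2 + t**2 + 3*t.
Then F(2) - F(1) = (-74/3) - (23/6) = -57/2.

-57/2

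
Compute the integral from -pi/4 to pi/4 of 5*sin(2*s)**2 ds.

Use the identity sin^2(2*s) = (1 - cos(4*s))/2.
An antiderivative is F(s) = 5*s/2 - 5*sin(4*s)/8.
Then F(pi/4) - F(-pi/4) = (5*pi/8) - (-5*pi/8) = 5*pi/4.

5*pi/4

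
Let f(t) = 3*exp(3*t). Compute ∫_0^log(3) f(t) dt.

26

Let u = exp(t), so du = exp(t) dt. When t = 0, u = 1; when t = log(3), u = 3.
The integral becomes 3·∫ u**2 du from 1 to 3, with antiderivative u**3.
Back in t: F(t) = exp(3*t).
Then F(log(3)) - F(0) = (27) - (1) = 26.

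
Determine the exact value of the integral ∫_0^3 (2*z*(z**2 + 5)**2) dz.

873

Let u = z**2 + 5, so du = 2*z dz. When z = 0, u = 5; when z = 3, u = 14.
The integral becomes ∫ u**2 du from 5 to 14, with antiderivative u**3/3.
Back in z: F(z) = (z**2 + 5)**3/3.
Then F(3) - F(0) = (2744/3) - (125/3) = 873.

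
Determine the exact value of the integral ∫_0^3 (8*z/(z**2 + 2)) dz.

-4*log(2) + 4*log(11)

Let u = z**2 + 2, so du = 2*z dz. When z = 0, u = 2; when z = 3, u = 11.
The integral becomes 4·∫ 1/u du from 2 to 11, with antiderivative 4*log(u).
Back in z: F(z) = 4*log(z**2 + 2).
Then F(3) - F(0) = (4*log(11)) - (log(16)) = -4*log(2) + 4*log(11).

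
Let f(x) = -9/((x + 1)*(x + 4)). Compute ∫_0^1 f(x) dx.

-9*log(2) + 3*log(5)

Factor the denominator: x**2 + 5*x + 4 = (x + 4)(x + 1).
Partial fractions: -9/((x + 1)*(x + 4)) = 3/(x + 4) - 3/(x + 1).
An antiderivative is F(x) = -3*log(x + 1) + 3*log(x + 4).
Then F(1) - F(0) = (-3*log(2) + 3*log(5)) - (log(64)) = -9*log(2) + 3*log(5).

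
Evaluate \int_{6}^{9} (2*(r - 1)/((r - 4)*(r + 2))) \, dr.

log(55/16)

Factor the denominator: r**2 - 2*r - 8 = (r + 2)(r - 4).
Partial fractions: 2*(r - 1)/((r - 4)*(r + 2)) = 1/(r + 2) + 1/(r - 4).
An antiderivative is F(r) = log(r - 4) + log(r + 2).
Then F(9) - F(6) = (log(55)) - (log(16)) = log(55/16).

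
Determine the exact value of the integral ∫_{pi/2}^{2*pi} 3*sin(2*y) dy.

An antiderivative is F(y) = -3*cos(2*y)/2.
Then F(2*pi) - F(pi/2) = (-3/2) - (3/2) = -3.

-3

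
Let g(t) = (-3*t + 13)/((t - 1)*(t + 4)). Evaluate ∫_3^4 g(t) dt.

Factor the denominator: t**2 + 3*t - 4 = (t + 4)(t - 1).
Partial fractions: (-3*t + 13)/((t - 1)*(t + 4)) = -5/(t + 4) + 2/(t - 1).
An antiderivative is F(t) = 2*log(t - 1) - 5*log(t + 4).
Then F(4) - F(3) = (-15*log(2) + 2*log(3)) - (-5*log(7) + 2*log(2)) = -17*log(2) + 2*log(3) + 5*log(7).

-17*log(2) + 2*log(3) + 5*log(7)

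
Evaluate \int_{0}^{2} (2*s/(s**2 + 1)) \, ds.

Let u = s**2 + 1, so du = 2*s ds. When s = 0, u = 1; when s = 2, u = 5.
The integral becomes ∫ 1/u du from 1 to 5, with antiderivative log(u).
Back in s: F(s) = log(s**2 + 1).
Then F(2) - F(0) = (log(5)) - (0) = log(5).

log(5)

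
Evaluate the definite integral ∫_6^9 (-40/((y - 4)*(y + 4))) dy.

-10*log(5) + 5*log(13)

Factor the denominator: y**2 - 16 = (y + 4)(y - 4).
Partial fractions: -40/((y - 4)*(y + 4)) = 5/(y + 4) - 5/(y - 4).
An antiderivative is F(y) = -5*log(y - 4) + 5*log(y + 4).
Then F(9) - F(6) = (-5*log(5) + 5*log(13)) - (5*log(5)) = -10*log(5) + 5*log(13).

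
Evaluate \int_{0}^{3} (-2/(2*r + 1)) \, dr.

An antiderivative is F(r) = -log(2*r + 1).
Then F(3) - F(0) = (-log(7)) - (0) = -log(7).

-log(7)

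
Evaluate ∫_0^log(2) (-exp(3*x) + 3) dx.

-7/3 + log(8)

An antiderivative is F(x) = -exp(3*x)/3 + 3*x.
Then F(log(2)) - F(0) = (-8/3 + log(8)) - (-1/3) = -7/3 + log(8).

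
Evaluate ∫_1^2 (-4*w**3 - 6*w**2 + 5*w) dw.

-43/2

By the power rule, an antiderivative is F(w) = -w**4 - 2*w**3 + 5*w**2/2.
Then F(2) - F(1) = (-22) - (-1/2) = -43/2.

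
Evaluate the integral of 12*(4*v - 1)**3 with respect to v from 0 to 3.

Let u = 4*v - 1, so du = 4 dv. When v = 0, u = -1; when v = 3, u = 11.
The integral becomes 3·∫ u**3 du from -1 to 11, with antiderivative 3*u**4/4.
Back in v: F(v) = 3*(4*v - 1)**4/4.
Then F(3) - F(0) = (43923/4) - (3/4) = 10980.

10980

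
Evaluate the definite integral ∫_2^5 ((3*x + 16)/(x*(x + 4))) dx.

-3*log(2) - log(3) + 4*log(5)

Factor the denominator: x**2 + 4*x = (x + 4)x.
Partial fractions: (3*x + 16)/(x*(x + 4)) = -1/(x + 4) + 4/x.
An antiderivative is F(x) = 4*log(x) - log(x + 4).
Then F(5) - F(2) = (-2*log(3) + 4*log(5)) - (log(8/3)) = -3*log(2) - log(3) + 4*log(5).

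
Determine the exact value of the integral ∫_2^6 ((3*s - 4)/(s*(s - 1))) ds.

Factor the denominator: s**2 - s = s(s - 1).
Partial fractions: (3*s - 4)/(s*(s - 1)) = 4/s - 1/(s - 1).
An antiderivative is F(s) = 4*log(s) - log(s - 1).
Then F(6) - F(2) = (-log(5) + 4*log(2) + 4*log(3)) - (log(16)) = log(81/5).

log(81/5)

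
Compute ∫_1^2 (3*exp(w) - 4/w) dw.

-3*exp(1) - log(16) + 3*exp(2)

An antiderivative is F(w) = 3*exp(w) - 4*log(w).
Then F(2) - F(1) = (-log(16) + 3*exp(2)) - (3*exp(1)) = -3*exp(1) - log(16) + 3*exp(2).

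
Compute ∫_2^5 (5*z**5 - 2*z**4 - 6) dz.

By the power rule, an antiderivative is F(z) = 5*z**6/6 - 2*z**5/5 - 6*z.
Then F(5) - F(2) = (70445/6) - (428/15) = 117123/10.

117123/10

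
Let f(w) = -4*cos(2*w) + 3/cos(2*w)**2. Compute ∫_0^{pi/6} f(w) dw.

sqrt(3)/2

An antiderivative is F(w) = -2*sin(2*w) + 3*tan(2*w)/2.
Then F(pi/6) - F(0) = (sqrt(3)/2) - (0) = sqrt(3)/2.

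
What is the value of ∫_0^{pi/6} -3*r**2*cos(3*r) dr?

Integrate by parts twice (u = r^2, dv = -3*cos(3*r) dr).
An antiderivative is F(r) = -r**2*sin(3*r) - 2*r*cos(3*r)/3 + 2*sin(3*r)/9.
Then F(pi/6) - F(0) = (2/9 - pi**2/36) - (0) = 2/9 - pi**2/36.

2/9 - pi**2/36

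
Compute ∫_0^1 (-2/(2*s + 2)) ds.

An antiderivative is F(s) = -log(2*s + 2).
Then F(1) - F(0) = (-log(4)) - (-log(2)) = -log(2).

-log(2)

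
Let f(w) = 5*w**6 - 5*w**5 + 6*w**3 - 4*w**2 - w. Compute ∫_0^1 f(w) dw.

-19/42

By the power rule, an antiderivative is F(w) = 5*w**7/7 - 5*w**6/6 + 3*w**4/2 - 4*w**3/3 - w**2/2.
Then F(1) - F(0) = (-19/42) - (0) = -19/42.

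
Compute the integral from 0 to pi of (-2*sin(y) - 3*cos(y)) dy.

-4

An antiderivative is F(y) = -3*sin(y) + 2*cos(y).
Then F(pi) - F(0) = (-2) - (2) = -4.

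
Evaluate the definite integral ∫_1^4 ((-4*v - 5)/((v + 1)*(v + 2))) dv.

Factor the denominator: v**2 + 3*v + 2 = (v + 2)(v + 1).
Partial fractions: (-4*v - 5)/((v + 1)*(v + 2)) = -3/(v + 2) - 1/(v + 1).
An antiderivative is F(v) = -log(v + 1) - 3*log(v + 2).
Then F(4) - F(1) = (-3*log(3) - 3*log(2) - log(5)) - (-log(54)) = -log(20).

-log(20)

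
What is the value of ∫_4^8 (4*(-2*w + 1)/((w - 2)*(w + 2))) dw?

-5*log(5) + 2*log(3)

Factor the denominator: w**2 - 4 = (w + 2)(w - 2).
Partial fractions: 4*(-2*w + 1)/((w - 2)*(w + 2)) = -5/(w + 2) - 3/(w - 2).
An antiderivative is F(w) = -3*log(w - 2) - 5*log(w + 2).
Then F(8) - F(4) = (-5*log(5) - 8*log(2) - 3*log(3)) - (-8*log(2) - 5*log(3)) = -5*log(5) + 2*log(3).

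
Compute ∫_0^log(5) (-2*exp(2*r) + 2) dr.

An antiderivative is F(r) = -exp(2*r) + 2*r.
Then F(log(5)) - F(0) = (-25 + log(25)) - (-1) = -24 + 2*log(5).

-24 + 2*log(5)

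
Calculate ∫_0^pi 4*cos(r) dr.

0

An antiderivative is F(r) = 4*sin(r).
Then F(pi) - F(0) = (0) - (0) = 0.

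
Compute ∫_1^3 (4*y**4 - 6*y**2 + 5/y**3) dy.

6472/45

By the power rule, an antiderivative is F(y) = 4*y**5/5 - 2*y**3 - 5/(2*y**2).
Then F(3) - F(1) = (12611/90) - (-37/10) = 6472/45.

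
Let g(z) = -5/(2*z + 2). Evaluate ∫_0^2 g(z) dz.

An antiderivative is F(z) = -5*log(2*z + 2)/2.
Then F(2) - F(0) = (-5*log(6)/2) - (-5*log(2)/2) = -5*log(3)/2.

-5*log(3)/2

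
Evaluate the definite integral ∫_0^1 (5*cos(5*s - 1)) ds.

Let u = 5*s - 1, so du = 5 ds. When s = 0, u = -1; when s = 1, u = 4.
The integral becomes ∫ cos(u) du from -1 to 4, with antiderivative sin(u).
Back in s: F(s) = sin(5*s - 1).
Then F(1) - F(0) = (sin(4)) - (-sin(1)) = sin(4) + sin(1).

sin(4) + sin(1)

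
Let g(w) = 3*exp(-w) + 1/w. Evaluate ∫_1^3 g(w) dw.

-3*exp(-3) + log(3) + 3*exp(-1)

An antiderivative is F(w) = log(w) - 3*exp(-w).
Then F(3) - F(1) = (-3*exp(-3) + log(3)) - (-3*exp(-1)) = -3*exp(-3) + log(3) + 3*exp(-1).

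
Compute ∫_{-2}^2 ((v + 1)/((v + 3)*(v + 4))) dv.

Factor the denominator: v**2 + 7*v + 12 = (v + 4)(v + 3).
Partial fractions: (v + 1)/((v + 3)*(v + 4)) = 3/(v + 4) - 2/(v + 3).
An antiderivative is F(v) = -2*log(v + 3) + 3*log(v + 4).
Then F(2) - F(-2) = (-2*log(5) + 3*log(2) + 3*log(3)) - (log(8)) = log(27/25).

log(27/25)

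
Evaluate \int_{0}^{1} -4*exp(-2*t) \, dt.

-2 + 2*exp(-2)

An antiderivative is F(t) = 2*exp(-2*t).
Then F(1) - F(0) = (2*exp(-2)) - (2) = -2 + 2*exp(-2).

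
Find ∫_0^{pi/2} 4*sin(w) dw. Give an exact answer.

An antiderivative is F(w) = -4*cos(w).
Then F(pi/2) - F(0) = (0) - (-4) = 4.

4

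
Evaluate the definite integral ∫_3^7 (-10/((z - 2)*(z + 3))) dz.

Factor the denominator: z**2 + z - 6 = (z + 3)(z - 2).
Partial fractions: -10/((z - 2)*(z + 3)) = 2/(z + 3) - 2/(z - 2).
An antiderivative is F(z) = -2*log(z - 2) + 2*log(z + 3).
Then F(7) - F(3) = (log(4)) - (log(36)) = -log(9).

-log(9)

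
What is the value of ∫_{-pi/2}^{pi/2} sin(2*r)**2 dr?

pi/2

Use the identity sin^2(2*r) = (1 - cos(4*r))/2.
An antiderivative is F(r) = r/2 - sin(4*r)/8.
Then F(pi/2) - F(-pi/2) = (pi/4) - (-pi/4) = pi/2.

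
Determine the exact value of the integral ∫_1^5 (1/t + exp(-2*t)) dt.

An antiderivative is F(t) = log(t) - exp(-2*t)/2.
Then F(5) - F(1) = (-exp(-10)/2 + log(5)) - (-exp(-2)/2) = -exp(-10)/2 + exp(-2)/2 + log(5).

-exp(-10)/2 + exp(-2)/2 + log(5)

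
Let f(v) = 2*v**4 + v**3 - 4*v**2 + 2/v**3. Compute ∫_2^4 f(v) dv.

By the power rule, an antiderivative is F(v) = 2*v**5/5 + v**4/4 - 4*v**3/3 - 1/v**2.
Then F(4) - F(2) = (93169/240) - (353/60) = 91757/240.

91757/240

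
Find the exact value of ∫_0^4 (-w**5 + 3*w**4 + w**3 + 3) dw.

By the power rule, an antiderivative is F(w) = -w**6/6 + 3*w**5/5 + w**4/4 + 3*w.
Then F(4) - F(0) = (116/15) - (0) = 116/15.

116/15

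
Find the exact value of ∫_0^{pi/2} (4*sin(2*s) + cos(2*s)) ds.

4

An antiderivative is F(s) = sin(2*s)/2 - 2*cos(2*s).
Then F(pi/2) - F(0) = (2) - (-2) = 4.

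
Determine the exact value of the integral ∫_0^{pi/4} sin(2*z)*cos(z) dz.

Use the identity sin(2*z)cos(z) = [sin(3*z) + sin(z)]/2.
An antiderivative is F(z) = -cos(z)/2 - cos(3*z)/6.
Then F(pi/4) - F(0) = (-sqrt(2)/6) - (-2/3) = 2/3 - sqrt(2)/6.

2/3 - sqrt(2)/6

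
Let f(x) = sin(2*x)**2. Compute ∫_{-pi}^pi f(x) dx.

pi

Use the identity sin^2(2*x) = (1 - cos(4*x))/2.
An antiderivative is F(x) = x/2 - sin(4*x)/8.
Then F(pi) - F(-pi) = (pi/2) - (-pi/2) = pi.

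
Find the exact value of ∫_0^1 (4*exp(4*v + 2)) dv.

Let u = 4*v + 2, so du = 4 dv. When v = 0, u = 2; when v = 1, u = 6.
The integral becomes ∫ exp(u) du from 2 to 6, with antiderivative exp(u).
Back in v: F(v) = exp(4*v + 2).
Then F(1) - F(0) = (exp(6)) - (exp(2)) = -exp(2) + exp(6).

-exp(2) + exp(6)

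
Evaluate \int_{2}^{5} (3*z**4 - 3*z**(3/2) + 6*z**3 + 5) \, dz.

-30*sqrt(5) + 24*sqrt(2)/5 + 27843/10

By the power rule, an antiderivative is F(z) = -6*z**(5/2)/5 + 3*z**5/5 + 3*z**4/2 + 5*z.
Then F(5) - F(2) = (5675/2 - 30*sqrt(5)) - (266/5 - 24*sqrt(2)/5) = -30*sqrt(5) + 24*sqrt(2)/5 + 27843/10.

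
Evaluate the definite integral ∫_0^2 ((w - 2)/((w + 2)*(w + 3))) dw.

Factor the denominator: w**2 + 5*w + 6 = (w + 3)(w + 2).
Partial fractions: (w - 2)/((w + 2)*(w + 3)) = 5/(w + 3) - 4/(w + 2).
An antiderivative is F(w) = -4*log(w + 2) + 5*log(w + 3).
Then F(2) - F(0) = (-8*log(2) + 5*log(5)) - (-4*log(2) + 5*log(3)) = -5*log(3) - 4*log(2) + 5*log(5).

-5*log(3) - 4*log(2) + 5*log(5)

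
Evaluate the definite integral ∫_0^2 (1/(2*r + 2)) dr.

log(3)/2

An antiderivative is F(r) = log(2*r + 2)/2.
Then F(2) - F(0) = (log(6)/2) - (log(2)/2) = log(3)/2.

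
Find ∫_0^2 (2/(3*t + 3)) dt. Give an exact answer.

An antiderivative is F(t) = 2*log(3*t + 3)/3.
Then F(2) - F(0) = (4*log(3)/3) - (2*log(3)/3) = 2*log(3)/3.

2*log(3)/3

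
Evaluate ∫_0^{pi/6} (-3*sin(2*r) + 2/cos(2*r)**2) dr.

-3/4 + sqrt(3)

An antiderivative is F(r) = 3*cos(2*r)/2 + tan(2*r).
Then F(pi/6) - F(0) = (3/4 + sqrt(3)) - (3/2) = -3/4 + sqrt(3).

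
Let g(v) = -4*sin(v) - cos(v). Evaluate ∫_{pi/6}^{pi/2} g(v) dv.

An antiderivative is F(v) = -sin(v) + 4*cos(v).
Then F(pi/2) - F(pi/6) = (-1) - (-1/2 + 2*sqrt(3)) = -2*sqrt(3) - 1/2.

-2*sqrt(3) - 1/2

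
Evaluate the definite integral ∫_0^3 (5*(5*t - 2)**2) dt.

Let u = 5*t - 2, so du = 5 dt. When t = 0, u = -2; when t = 3, u = 13.
The integral becomes ∫ u**2 du from -2 to 13, with antiderivative u**3/3.
Back in t: F(t) = (5*t - 2)**3/3.
Then F(3) - F(0) = (2197/3) - (-8/3) = 735.

735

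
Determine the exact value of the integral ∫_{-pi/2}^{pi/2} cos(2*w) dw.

An antiderivative is F(w) = sin(2*w)/2.
Then F(pi/2) - F(-pi/2) = (0) - (0) = 0.

0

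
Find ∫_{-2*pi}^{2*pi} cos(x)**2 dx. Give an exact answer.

Use the identity cos^2(x) = (1 + cos(2*x))/2.
An antiderivative is F(x) = x/2 + sin(2*x)/4.
Then F(2*pi) - F(-2*pi) = (pi) - (-pi) = 2*pi.

2*pi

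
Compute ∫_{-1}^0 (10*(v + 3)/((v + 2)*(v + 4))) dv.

-5*log(3) + 15*log(2)

Factor the denominator: v**2 + 6*v + 8 = (v + 4)(v + 2).
Partial fractions: 10*(v + 3)/((v + 2)*(v + 4)) = 5/(v + 4) + 5/(v + 2).
An antiderivative is F(v) = 5*log(v + 2) + 5*log(v + 4).
Then F(0) - F(-1) = (15*log(2)) - (5*log(3)) = -5*log(3) + 15*log(2).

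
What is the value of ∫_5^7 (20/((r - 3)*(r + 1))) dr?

-5*log(2) + 5*log(3)

Factor the denominator: r**2 - 2*r - 3 = (r + 1)(r - 3).
Partial fractions: 20/((r - 3)*(r + 1)) = -5/(r + 1) + 5/(r - 3).
An antiderivative is F(r) = 5*log(r - 3) - 5*log(r + 1).
Then F(7) - F(5) = (-log(32)) - (-5*log(3)) = -5*log(2) + 5*log(3).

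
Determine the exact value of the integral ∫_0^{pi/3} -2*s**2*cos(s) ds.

-2*pi/3 - sqrt(3)*pi**2/9 + 2*sqrt(3)

Integrate by parts twice (u = s^2, dv = -2*cos(s) ds).
An antiderivative is F(s) = -2*s**2*sin(s) - 4*s*cos(s) + 4*sin(s).
Then F(pi/3) - F(0) = (-2*pi/3 - sqrt(3)*pi**2/9 + 2*sqrt(3)) - (0) = -2*pi/3 - sqrt(3)*pi**2/9 + 2*sqrt(3).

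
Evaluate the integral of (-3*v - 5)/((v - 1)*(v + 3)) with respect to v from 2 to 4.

log(5/63)

Factor the denominator: v**2 + 2*v - 3 = (v + 3)(v - 1).
Partial fractions: (-3*v - 5)/((v - 1)*(v + 3)) = -1/(v + 3) - 2/(v - 1).
An antiderivative is F(v) = -2*log(v - 1) - log(v + 3).
Then F(4) - F(2) = (-log(63)) - (-log(5)) = log(5/63).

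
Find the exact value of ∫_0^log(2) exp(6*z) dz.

Let u = exp(z), so du = exp(z) dz. When z = 0, u = 1; when z = log(2), u = 2.
The integral becomes ∫ u**5 du from 1 to 2, with antiderivative u**6/6.
Back in z: F(z) = exp(6*z)/6.
Then F(log(2)) - F(0) = (32/3) - (1/6) = 21/2.

21/2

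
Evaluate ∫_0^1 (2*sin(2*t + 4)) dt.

-cos(6) + cos(4)

Let u = 2*t + 4, so du = 2 dt. When t = 0, u = 4; when t = 1, u = 6.
The integral becomes ∫ sin(u) du from 4 to 6, with antiderivative -cos(u).
Back in t: F(t) = -cos(2*t + 4).
Then F(1) - F(0) = (-cos(6)) - (-cos(4)) = -cos(6) + cos(4).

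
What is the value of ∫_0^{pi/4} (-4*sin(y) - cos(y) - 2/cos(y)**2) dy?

-6 + 3*sqrt(2)/2

An antiderivative is F(y) = -sin(y) + 4*cos(y) - 2*tan(y).
Then F(pi/4) - F(0) = (-2 + 3*sqrt(2)/2) - (4) = -6 + 3*sqrt(2)/2.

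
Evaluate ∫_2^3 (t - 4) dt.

By the power rule, an antiderivative is F(t) = t**2/2 - 4*t.
Then F(3) - F(2) = (-15/2) - (-6) = -3/2.

-3/2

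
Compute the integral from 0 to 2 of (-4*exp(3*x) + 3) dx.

An antiderivative is F(x) = -4*exp(3*x)/3 + 3*x.
Then F(2) - F(0) = (6 - 4*exp(6)/3) - (-4/3) = 22/3 - 4*exp(6)/3.

22/3 - 4*exp(6)/3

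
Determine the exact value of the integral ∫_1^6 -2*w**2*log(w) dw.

Integrate by parts once (u = ln w, dv = -2*w**2 dw).
An antiderivative is F(w) = -2*w**3*(3*log(w) - 1)/9.
Then F(6) - F(1) = (-144*log(3) - 144*log(2) + 48) - (2/9) = -144*log(3) - 144*log(2) + 430/9.

-144*log(3) - 144*log(2) + 430/9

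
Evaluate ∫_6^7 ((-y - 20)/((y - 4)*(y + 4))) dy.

Factor the denominator: y**2 - 16 = (y + 4)(y - 4).
Partial fractions: (-y - 20)/((y - 4)*(y + 4)) = 2/(y + 4) - 3/(y - 4).
An antiderivative is F(y) = -3*log(y - 4) + 2*log(y + 4).
Then F(7) - F(6) = (-3*log(3) + 2*log(11)) - (log(25/2)) = -3*log(3) - 2*log(5) + log(2) + 2*log(11).

-3*log(3) - 2*log(5) + log(2) + 2*log(11)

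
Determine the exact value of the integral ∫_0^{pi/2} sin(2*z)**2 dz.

pi/4

Use the identity sin^2(2*z) = (1 - cos(4*z))/2.
An antiderivative is F(z) = z/2 - sin(4*z)/8.
Then F(pi/2) - F(0) = (pi/4) - (0) = pi/4.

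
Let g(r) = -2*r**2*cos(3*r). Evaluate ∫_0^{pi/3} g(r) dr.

Integrate by parts twice (u = r^2, dv = -2*cos(3*r) dr).
An antiderivative is F(r) = -2*r**2*sin(3*r)/3 - 4*r*cos(3*r)/9 + 4*sin(3*r)/27.
Then F(pi/3) - F(0) = (4*pi/27) - (0) = 4*pi/27.

4*pi/27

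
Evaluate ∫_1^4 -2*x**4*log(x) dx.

2046/25 - 4096*log(2)/5

Integrate by parts once (u = ln x, dv = -2*x**4 dx).
An antiderivative is F(x) = -2*x**5*(5*log(x) - 1)/25.
Then F(4) - F(1) = (2048/25 - 4096*log(2)/5) - (2/25) = 2046/25 - 4096*log(2)/5.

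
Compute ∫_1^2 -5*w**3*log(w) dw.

Integrate by parts once (u = ln w, dv = -5*w**3 dw).
An antiderivative is F(w) = -5*w**4*(4*log(w) - 1)/16.
Then F(2) - F(1) = (5 - 20*log(2)) - (5/16) = 75/16 - 20*log(2).

75/16 - 20*log(2)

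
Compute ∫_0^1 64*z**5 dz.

32/3

Let u = 2*z, so du = 2 dz. When z = 0, u = 0; when z = 1, u = 2.
The integral becomes ∫ u**5 du from 0 to 2, with antiderivative u**6/6.
Back in z: F(z) = 32*z**6/3.
Then F(1) - F(0) = (32/3) - (0) = 32/3.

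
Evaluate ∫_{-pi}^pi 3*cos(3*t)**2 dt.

Use the identity cos^2(3*t) = (1 + cos(6*t))/2.
An antiderivative is F(t) = 3*t/2 + sin(6*t)/4.
Then F(pi) - F(-pi) = (3*pi/2) - (-3*pi/2) = 3*pi.

3*pi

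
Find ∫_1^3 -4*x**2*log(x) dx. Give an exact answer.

104/9 - 36*log(3)

Integrate by parts once (u = ln x, dv = -4*x**2 dx).
An antiderivative is F(x) = -4*x**3*(3*log(x) - 1)/9.
Then F(3) - F(1) = (12 - 36*log(3)) - (4/9) = 104/9 - 36*log(3).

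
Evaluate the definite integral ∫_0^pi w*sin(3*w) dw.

Integrate by parts once (u = w, dv = sin(3*w) dw).
An antiderivative is F(w) = -w*cos(3*w)/3 + sin(3*w)/9.
Then F(pi) - F(0) = (pi/3) - (0) = pi/3.

pi/3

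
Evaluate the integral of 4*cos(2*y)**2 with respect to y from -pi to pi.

4*pi

Use the identity cos^2(2*y) = (1 + cos(4*y))/2.
An antiderivative is F(y) = 2*y + sin(4*y)/2.
Then F(pi) - F(-pi) = (2*pi) - (-2*pi) = 4*pi.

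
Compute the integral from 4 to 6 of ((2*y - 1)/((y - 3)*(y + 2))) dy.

Factor the denominator: y**2 - y - 6 = (y + 2)(y - 3).
Partial fractions: (2*y - 1)/((y - 3)*(y + 2)) = 1/(y + 2) + 1/(y - 3).
An antiderivative is F(y) = log(y - 3) + log(y + 2).
Then F(6) - F(4) = (log(24)) - (log(6)) = log(4).

log(4)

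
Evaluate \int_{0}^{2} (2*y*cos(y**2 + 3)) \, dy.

Let u = y**2 + 3, so du = 2*y dy. When y = 0, u = 3; when y = 2, u = 7.
The integral becomes ∫ cos(u) du from 3 to 7, with antiderivative sin(u).
Back in y: F(y) = sin(y**2 + 3).
Then F(2) - F(0) = (sin(7)) - (sin(3)) = -sin(3) + sin(7).

-sin(3) + sin(7)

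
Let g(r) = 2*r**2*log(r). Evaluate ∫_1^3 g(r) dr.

-52/9 + 18*log(3)

Integrate by parts once (u = ln r, dv = 2*r**2 dr).
An antiderivative is F(r) = 2*r**3*(3*log(r) - 1)/9.
Then F(3) - F(1) = (-6 + 18*log(3)) - (-2/9) = -52/9 + 18*log(3).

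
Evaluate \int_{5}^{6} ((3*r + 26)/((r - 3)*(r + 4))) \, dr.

-7*log(2) - 2*log(5) + 9*log(3)

Factor the denominator: r**2 + r - 12 = (r + 4)(r - 3).
Partial fractions: (3*r + 26)/((r - 3)*(r + 4)) = -2/(r + 4) + 5/(r - 3).
An antiderivative is F(r) = 5*log(r - 3) - 2*log(r + 4).
Then F(6) - F(5) = (-2*log(5) - 2*log(2) + 5*log(3)) - (log(32/81)) = -7*log(2) - 2*log(5) + 9*log(3).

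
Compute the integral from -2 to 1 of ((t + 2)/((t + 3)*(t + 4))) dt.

Factor the denominator: t**2 + 7*t + 12 = (t + 4)(t + 3).
Partial fractions: (t + 2)/((t + 3)*(t + 4)) = 2/(t + 4) - 1/(t + 3).
An antiderivative is F(t) = -log(t + 3) + 2*log(t + 4).
Then F(1) - F(-2) = (log(25/4)) - (log(4)) = log(25/16).

log(25/16)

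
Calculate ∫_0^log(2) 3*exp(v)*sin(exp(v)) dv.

-3*cos(2) + 3*cos(1)

Let u = exp(v), so du = exp(v) dv. When v = 0, u = 1; when v = log(2), u = 2.
The integral becomes 3·∫ sin(u) du from 1 to 2, with antiderivative -3*cos(u).
Back in v: F(v) = -3*cos(exp(v)).
Then F(log(2)) - F(0) = (-3*cos(2)) - (-3*cos(1)) = -3*cos(2) + 3*cos(1).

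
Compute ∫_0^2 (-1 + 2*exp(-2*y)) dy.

An antiderivative is F(y) = -y - exp(-2*y).
Then F(2) - F(0) = (-2 - exp(-4)) - (-1) = -1 - exp(-4).

-1 - exp(-4)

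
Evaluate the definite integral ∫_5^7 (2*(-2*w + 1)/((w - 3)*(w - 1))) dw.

log(3/64)

Factor the denominator: w**2 - 4*w + 3 = (w - 1)(w - 3).
Partial fractions: 2*(-2*w + 1)/((w - 3)*(w - 1)) = 1/(w - 1) - 5/(w - 3).
An antiderivative is F(w) = -5*log(w - 3) + log(w - 1).
Then F(7) - F(5) = (-9*log(2) + log(3)) - (-log(8)) = log(3/64).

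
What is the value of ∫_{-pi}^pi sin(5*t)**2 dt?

pi

Use the identity sin^2(5*t) = (1 - cos(10*t))/2.
An antiderivative is F(t) = t/2 - sin(10*t)/20.
Then F(pi) - F(-pi) = (pi/2) - (-pi/2) = pi.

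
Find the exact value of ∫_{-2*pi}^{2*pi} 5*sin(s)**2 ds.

Use the identity sin^2(s) = (1 - cos(2*s))/2.
An antiderivative is F(s) = 5*s/2 - 5*sin(2*s)/4.
Then F(2*pi) - F(-2*pi) = (5*pi) - (-5*pi) = 10*pi.

10*pi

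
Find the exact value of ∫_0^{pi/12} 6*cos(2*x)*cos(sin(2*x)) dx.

3*sin(1/2)

Let u = sin(2*x), so du = 2*cos(2*x) dx. When x = 0, u = 0; when x = pi/12, u = 1/2.
The integral becomes 3·∫ cos(u) du from 0 to 1/2, with antiderivative 3*sin(u).
Back in x: F(x) = 3*sin(sin(2*x)).
Then F(pi/12) - F(0) = (3*sin(1/2)) - (0) = 3*sin(1/2).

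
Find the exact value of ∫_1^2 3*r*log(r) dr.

-9/4 + log(64)

Integrate by parts once (u = ln r, dv = 3*r dr).
An antiderivative is F(r) = 3*r**2*(2*log(r) - 1)/4.
Then F(2) - F(1) = (-3 + log(64)) - (-3/4) = -9/4 + log(64).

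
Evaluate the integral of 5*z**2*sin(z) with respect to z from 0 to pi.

-20 + 5*pi**2

Integrate by parts twice (u = z^2, dv = 5*sin(z) dz).
An antiderivative is F(z) = -5*z**2*cos(z) + 10*z*sin(z) + 10*cos(z).
Then F(pi) - F(0) = (-10 + 5*pi**2) - (10) = -20 + 5*pi**2.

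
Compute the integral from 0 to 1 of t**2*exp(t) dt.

-2 + E

Integrate by parts twice (u = t^2, dv = exp(t) dt).
An antiderivative is F(t) = (t**2 - 2*t + 2)*exp(t).
Then F(1) - F(0) = (E) - (2) = -2 + E.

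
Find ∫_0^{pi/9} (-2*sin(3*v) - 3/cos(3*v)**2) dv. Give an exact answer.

-sqrt(3) - 1/3

An antiderivative is F(v) = 2*cos(3*v)/3 - tan(3*v).
Then F(pi/9) - F(0) = (1/3 - sqrt(3)) - (2/3) = -sqrt(3) - 1/3.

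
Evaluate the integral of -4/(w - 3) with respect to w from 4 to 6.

An antiderivative is F(w) = -4*log(w - 3).
Then F(6) - F(4) = (-log(81)) - (0) = -log(81).

-log(81)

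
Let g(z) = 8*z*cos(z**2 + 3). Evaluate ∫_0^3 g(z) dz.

4*sin(12) - 4*sin(3)

Let u = z**2 + 3, so du = 2*z dz. When z = 0, u = 3; when z = 3, u = 12.
The integral becomes 4·∫ cos(u) du from 3 to 12, with antiderivative 4*sin(u).
Back in z: F(z) = 4*sin(z**2 + 3).
Then F(3) - F(0) = (4*sin(12)) - (4*sin(3)) = 4*sin(12) - 4*sin(3).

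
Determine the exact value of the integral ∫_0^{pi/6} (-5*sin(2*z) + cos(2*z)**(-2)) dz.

An antiderivative is F(z) = 5*cos(2*z)/2 + tan(2*z)/2.
Then F(pi/6) - F(0) = (sqrt(3)/2 + 5/4) - (5/2) = -5/4 + sqrt(3)/2.

-5/4 + sqrt(3)/2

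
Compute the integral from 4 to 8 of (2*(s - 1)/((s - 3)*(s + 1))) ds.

log(9)

Factor the denominator: s**2 - 2*s - 3 = (s + 1)(s - 3).
Partial fractions: 2*(s - 1)/((s - 3)*(s + 1)) = 1/(s + 1) + 1/(s - 3).
An antiderivative is F(s) = log(s - 3) + log(s + 1).
Then F(8) - F(4) = (log(45)) - (log(5)) = log(9).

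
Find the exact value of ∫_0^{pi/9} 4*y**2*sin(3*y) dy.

Integrate by parts twice (u = y^2, dv = 4*sin(3*y) dy).
An antiderivative is F(y) = -4*y**2*cos(3*y)/3 + 8*y*sin(3*y)/9 + 8*cos(3*y)/27.
Then F(pi/9) - F(0) = (-2*pi**2/243 + 4/27 + 4*sqrt(3)*pi/81) - (8/27) = -4/27 - 2*pi**2/243 + 4*sqrt(3)*pi/81.

-4/27 - 2*pi**2/243 + 4*sqrt(3)*pi/81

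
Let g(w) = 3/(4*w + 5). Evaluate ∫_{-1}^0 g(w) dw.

An antiderivative is F(w) = 3*log(4*w + 5)/4.
Then F(0) - F(-1) = (3*log(5)/4) - (0) = 3*log(5)/4.

3*log(5)/4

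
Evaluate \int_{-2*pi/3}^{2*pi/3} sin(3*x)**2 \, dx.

Use the identity sin^2(3*x) = (1 - cos(6*x))/2.
An antiderivative is F(x) = x/2 - sin(6*x)/12.
Then F(2*pi/3) - F(-2*pi/3) = (pi/3) - (-pi/3) = 2*pi/3.

2*pi/3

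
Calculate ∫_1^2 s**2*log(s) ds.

-7/9 + 8*log(2)/3

Integrate by parts once (u = ln s, dv = s**2 ds).
An antiderivative is F(s) = s**3*(3*log(s) - 1)/9.
Then F(2) - F(1) = (-8/9 + 8*log(2)/3) - (-1/9) = -7/9 + 8*log(2)/3.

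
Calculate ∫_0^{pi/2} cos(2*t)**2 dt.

Use the identity cos^2(2*t) = (1 + cos(4*t))/2.
An antiderivative is F(t) = t/2 + sin(4*t)/8.
Then F(pi/2) - F(0) = (pi/4) - (0) = pi/4.

pi/4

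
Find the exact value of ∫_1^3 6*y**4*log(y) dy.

-1452/25 + 1458*log(3)/5

Integrate by parts once (u = ln y, dv = 6*y**4 dy).
An antiderivative is F(y) = 6*y**5*(5*log(y) - 1)/25.
Then F(3) - F(1) = (-1458/25 + 1458*log(3)/5) - (-6/25) = -1452/25 + 1458*log(3)/5.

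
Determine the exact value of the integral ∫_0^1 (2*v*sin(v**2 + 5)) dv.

-cos(6) + cos(5)

Let u = v**2 + 5, so du = 2*v dv. When v = 0, u = 5; when v = 1, u = 6.
The integral becomes ∫ sin(u) du from 5 to 6, with antiderivative -cos(u).
Back in v: F(v) = -cos(v**2 + 5).
Then F(1) - F(0) = (-cos(6)) - (-cos(5)) = -cos(6) + cos(5).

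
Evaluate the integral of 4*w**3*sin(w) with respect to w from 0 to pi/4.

sqrt(2)*(-384 - pi**3 + 12*pi**2 + 96*pi)/32

Integrate by parts 3 times (u = w^3, dv = 4*sin(w) dw).
An antiderivative is F(w) = -4*w**3*cos(w) + 12*w**2*sin(w) + 24*w*cos(w) - 24*sin(w).
Then F(pi/4) - F(0) = (sqrt(2)*(-384 - pi**3 + 12*pi**2 + 96*pi)/32) - (0) = sqrt(2)*(-384 - pi**3 + 12*pi**2 + 96*pi)/32.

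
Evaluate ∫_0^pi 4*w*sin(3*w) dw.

Integrate by parts once (u = w, dv = 4*sin(3*w) dw).
An antiderivative is F(w) = -4*w*cos(3*w)/3 + 4*sin(3*w)/9.
Then F(pi) - F(0) = (4*pi/3) - (0) = 4*pi/3.

4*pi/3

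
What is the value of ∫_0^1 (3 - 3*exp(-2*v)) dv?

3*exp(-2)/2 + 3/2

An antiderivative is F(v) = 3*v + 3*exp(-2*v)/2.
Then F(1) - F(0) = (3*exp(-2)/2 + 3) - (3/2) = 3*exp(-2)/2 + 3/2.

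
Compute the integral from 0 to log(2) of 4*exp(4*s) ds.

15

Let u = exp(s), so du = exp(s) ds. When s = 0, u = 1; when s = log(2), u = 2.
The integral becomes 4·∫ u**3 du from 1 to 2, with antiderivative u**4.
Back in s: F(s) = exp(4*s).
Then F(log(2)) - F(0) = (16) - (1) = 15.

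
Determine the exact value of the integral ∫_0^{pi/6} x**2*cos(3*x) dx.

Integrate by parts twice (u = x^2, dv = cos(3*x) dx).
An antiderivative is F(x) = x**2*sin(3*x)/3 + 2*x*cos(3*x)/9 - 2*sin(3*x)/27.
Then F(pi/6) - F(0) = (-2/27 + pi**2/108) - (0) = -2/27 + pi**2/108.

-2/27 + pi**2/108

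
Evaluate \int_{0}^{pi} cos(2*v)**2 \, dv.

Use the identity cos^2(2*v) = (1 + cos(4*v))/2.
An antiderivative is F(v) = v/2 + sin(4*v)/8.
Then F(pi) - F(0) = (pi/2) - (0) = pi/2.

pi/2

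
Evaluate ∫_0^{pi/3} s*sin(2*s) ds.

sqrt(3)/8 + pi/12

Integrate by parts once (u = s, dv = sin(2*s) ds).
An antiderivative is F(s) = -s*cos(2*s)/2 + sin(2*s)/4.
Then F(pi/3) - F(0) = (sqrt(3)/8 + pi/12) - (0) = sqrt(3)/8 + pi/12.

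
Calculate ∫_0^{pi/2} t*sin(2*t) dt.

pi/4

Integrate by parts once (u = t, dv = sin(2*t) dt).
An antiderivative is F(t) = -t*cos(2*t)/2 + sin(2*t)/4.
Then F(pi/2) - F(0) = (pi/4) - (0) = pi/4.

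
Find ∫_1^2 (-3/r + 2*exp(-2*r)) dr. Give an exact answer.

An antiderivative is F(r) = -3*log(r) - exp(-2*r).
Then F(2) - F(1) = (-3*log(2) - exp(-4)) - (-exp(-2)) = -3*log(2) - exp(-4) + exp(-2).

-3*log(2) - exp(-4) + exp(-2)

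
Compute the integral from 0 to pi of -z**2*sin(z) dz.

Integrate by parts twice (u = z^2, dv = -sin(z) dz).
An antiderivative is F(z) = z**2*cos(z) - 2*z*sin(z) - 2*cos(z).
Then F(pi) - F(0) = (2 - pi**2) - (-2) = 4 - pi**2.

4 - pi**2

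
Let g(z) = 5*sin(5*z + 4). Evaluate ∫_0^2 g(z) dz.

cos(4) - cos(14)

Let u = 5*z + 4, so du = 5 dz. When z = 0, u = 4; when z = 2, u = 14.
The integral becomes ∫ sin(u) du from 4 to 14, with antiderivative -cos(u).
Back in z: F(z) = -cos(5*z + 4).
Then F(2) - F(0) = (-cos(14)) - (-cos(4)) = cos(4) - cos(14).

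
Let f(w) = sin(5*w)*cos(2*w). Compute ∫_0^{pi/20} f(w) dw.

Use the identity sin(5*w)cos(2*w) = [sin(7*w) + sin(3*w)]/2.
An antiderivative is F(w) = -cos(3*w)/6 - cos(7*w)/14.
Then F(pi/20) - F(0) = (-5*sqrt(sqrt(5) + 5)/84 - sqrt(10)/84 + sqrt(2)/84) - (-5/21) = -5*sqrt(sqrt(5) + 5)/84 - sqrt(10)/84 + sqrt(2)/84 + 5/21.

-5*sqrt(sqrt(5) + 5)/84 - sqrt(10)/84 + sqrt(2)/84 + 5/21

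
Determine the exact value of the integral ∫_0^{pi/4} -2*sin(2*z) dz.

An antiderivative is F(z) = cos(2*z).
Then F(pi/4) - F(0) = (0) - (1) = -1.

-1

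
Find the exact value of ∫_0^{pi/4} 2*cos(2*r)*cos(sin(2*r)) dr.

Let u = sin(2*r), so du = 2*cos(2*r) dr. When r = 0, u = 0; when r = pi/4, u = 1.
The integral becomes ∫ cos(u) du from 0 to 1, with antiderivative sin(u).
Back in r: F(r) = sin(sin(2*r)).
Then F(pi/4) - F(0) = (sin(1)) - (0) = sin(1).

sin(1)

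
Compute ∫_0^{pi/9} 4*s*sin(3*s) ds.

Integrate by parts once (u = s, dv = 4*sin(3*s) ds).
An antiderivative is F(s) = -4*s*cos(3*s)/3 + 4*sin(3*s)/9.
Then F(pi/9) - F(0) = (-2*pi/27 + 2*sqrt(3)/9) - (0) = -2*pi/27 + 2*sqrt(3)/9.

-2*pi/27 + 2*sqrt(3)/9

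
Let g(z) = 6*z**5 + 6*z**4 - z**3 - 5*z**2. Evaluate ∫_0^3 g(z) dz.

By the power rule, an antiderivative is F(z) = z**6 + 6*z**5/5 - z**4/4 - 5*z**3/3.
Then F(3) - F(0) = (19107/20) - (0) = 19107/20.

19107/20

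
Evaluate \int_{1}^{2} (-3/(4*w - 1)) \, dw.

An antiderivative is F(w) = -3*log(4*w - 1)/4.
Then F(2) - F(1) = (-3*log(7)/4) - (-3*log(3)/4) = -3*log(7)/4 + 3*log(3)/4.

-3*log(7)/4 + 3*log(3)/4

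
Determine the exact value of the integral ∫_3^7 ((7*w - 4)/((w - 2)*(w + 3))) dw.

-5*log(3) + 7*log(5)

Factor the denominator: w**2 + w - 6 = (w + 3)(w - 2).
Partial fractions: (7*w - 4)/((w - 2)*(w + 3)) = 5/(w + 3) + 2/(w - 2).
An antiderivative is F(w) = 2*log(w - 2) + 5*log(w + 3).
Then F(7) - F(3) = (5*log(2) + 7*log(5)) - (5*log(2) + 5*log(3)) = -5*log(3) + 7*log(5).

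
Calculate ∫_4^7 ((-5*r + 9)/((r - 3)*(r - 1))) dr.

-8*log(2)

Factor the denominator: r**2 - 4*r + 3 = (r - 1)(r - 3).
Partial fractions: (-5*r + 9)/((r - 3)*(r - 1)) = -2/(r - 1) - 3/(r - 3).
An antiderivative is F(r) = -3*log(r - 3) - 2*log(r - 1).
Then F(7) - F(4) = (-8*log(2) - 2*log(3)) - (-log(9)) = -8*log(2).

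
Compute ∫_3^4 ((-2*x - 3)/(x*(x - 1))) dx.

Factor the denominator: x**2 - x = x(x - 1).
Partial fractions: (-2*x - 3)/(x*(x - 1)) = 3/x - 5/(x - 1).
An antiderivative is F(x) = 3*log(x) - 5*log(x - 1).
Then F(4) - F(3) = (-5*log(3) + 6*log(2)) - (log(27/32)) = -8*log(3) + 11*log(2).

-8*log(3) + 11*log(2)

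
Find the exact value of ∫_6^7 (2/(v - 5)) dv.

log(4)

An antiderivative is F(v) = 2*log(v - 5).
Then F(7) - F(6) = (log(4)) - (0) = log(4).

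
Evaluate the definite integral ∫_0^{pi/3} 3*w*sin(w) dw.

-pi/2 + 3*sqrt(3)/2

Integrate by parts once (u = w, dv = 3*sin(w) dw).
An antiderivative is F(w) = -3*w*cos(w) + 3*sin(w).
Then F(pi/3) - F(0) = (-pi/2 + 3*sqrt(3)/2) - (0) = -pi/2 + 3*sqrt(3)/2.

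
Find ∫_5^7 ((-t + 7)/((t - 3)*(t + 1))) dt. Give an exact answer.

log(9/8)

Factor the denominator: t**2 - 2*t - 3 = (t + 1)(t - 3).
Partial fractions: (-t + 7)/((t - 3)*(t + 1)) = -2/(t + 1) + 1/(t - 3).
An antiderivative is F(t) = log(t - 3) - 2*log(t + 1).
Then F(7) - F(5) = (-log(16)) - (-log(18)) = log(9/8).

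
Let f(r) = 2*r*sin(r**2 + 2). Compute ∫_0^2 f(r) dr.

Let u = r**2 + 2, so du = 2*r dr. When r = 0, u = 2; when r = 2, u = 6.
The integral becomes ∫ sin(u) du from 2 to 6, with antiderivative -cos(u).
Back in r: F(r) = -cos(r**2 + 2).
Then F(2) - F(0) = (-cos(6)) - (-cos(2)) = -cos(6) + cos(2).

-cos(6) + cos(2)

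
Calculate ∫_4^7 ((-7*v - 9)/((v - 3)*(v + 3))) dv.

Factor the denominator: v**2 - 9 = (v + 3)(v - 3).
Partial fractions: (-7*v - 9)/((v - 3)*(v + 3)) = -2/(v + 3) - 5/(v - 3).
An antiderivative is F(v) = -5*log(v - 3) - 2*log(v + 3).
Then F(7) - F(4) = (-12*log(2) - 2*log(5)) - (-log(49)) = -12*log(2) - 2*log(5) + 2*log(7).

-12*log(2) - 2*log(5) + 2*log(7)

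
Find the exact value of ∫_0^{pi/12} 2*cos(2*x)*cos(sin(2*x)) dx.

sin(1/2)

Let u = sin(2*x), so du = 2*cos(2*x) dx. When x = 0, u = 0; when x = pi/12, u = 1/2.
The integral becomes ∫ cos(u) du from 0 to 1/2, with antiderivative sin(u).
Back in x: F(x) = sin(sin(2*x)).
Then F(pi/12) - F(0) = (sin(1/2)) - (0) = sin(1/2).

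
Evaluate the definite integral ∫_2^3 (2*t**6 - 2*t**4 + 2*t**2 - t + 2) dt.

108371/210

By the power rule, an antiderivative is F(t) = 2*t**7/7 - 2*t**5/5 + 2*t**3/3 - t**2/2 + 2*t.
Then F(3) - F(2) = (38301/70) - (3266/105) = 108371/210.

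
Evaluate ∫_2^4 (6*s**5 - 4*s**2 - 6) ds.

By the power rule, an antiderivative is F(s) = s**6 - 4*s**3/3 - 6*s.
Then F(4) - F(2) = (11960/3) - (124/3) = 11836/3.

11836/3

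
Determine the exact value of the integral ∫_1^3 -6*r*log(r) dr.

12 - 27*log(3)

Integrate by parts once (u = ln r, dv = -6*r dr).
An antiderivative is F(r) = -3*r**2*(2*log(r) - 1)/2.
Then F(3) - F(1) = (27/2 - 27*log(3)) - (3/2) = 12 - 27*log(3).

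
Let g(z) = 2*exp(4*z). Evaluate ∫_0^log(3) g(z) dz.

Let u = exp(z), so du = exp(z) dz. When z = 0, u = 1; when z = log(3), u = 3.
The integral becomes 2·∫ u**3 du from 1 to 3, with antiderivative u**4/2.
Back in z: F(z) = exp(4*z)/2.
Then F(log(3)) - F(0) = (81/2) - (1/2) = 40.

40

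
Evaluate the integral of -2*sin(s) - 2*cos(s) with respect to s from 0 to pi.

-4

An antiderivative is F(s) = -2*sin(s) + 2*cos(s).
Then F(pi) - F(0) = (-2) - (2) = -4.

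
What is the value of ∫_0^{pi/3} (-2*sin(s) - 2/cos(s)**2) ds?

-2*sqrt(3) - 1

An antiderivative is F(s) = 2*cos(s) - 2*tan(s).
Then F(pi/3) - F(0) = (1 - 2*sqrt(3)) - (2) = -2*sqrt(3) - 1.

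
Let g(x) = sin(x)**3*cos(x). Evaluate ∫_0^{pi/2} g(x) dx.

1/4

Let u = sin(x), so du = cos(x) dx. When x = 0, u = 0; when x = pi/2, u = 1.
The integral becomes ∫ u**3 du from 0 to 1, with antiderivative u**4/4.
Back in x: F(x) = sin(x)**4/4.
Then F(pi/2) - F(0) = (1/4) - (0) = 1/4.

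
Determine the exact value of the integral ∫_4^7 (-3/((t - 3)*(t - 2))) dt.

Factor the denominator: t**2 - 5*t + 6 = (t - 2)(t - 3).
Partial fractions: -3/((t - 3)*(t - 2)) = 3/(t - 2) - 3/(t - 3).
An antiderivative is F(t) = -3*log(t - 3) + 3*log(t - 2).
Then F(7) - F(4) = (-6*log(2) + 3*log(5)) - (log(8)) = -9*log(2) + 3*log(5).

-9*log(2) + 3*log(5)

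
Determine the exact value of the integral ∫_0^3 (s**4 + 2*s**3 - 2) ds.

By the power rule, an antiderivative is F(s) = s**5/5 + s**4/2 - 2*s.
Then F(3) - F(0) = (831/10) - (0) = 831/10.

831/10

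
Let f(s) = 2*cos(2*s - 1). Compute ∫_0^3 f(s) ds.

Let u = 2*s - 1, so du = 2 ds. When s = 0, u = -1; when s = 3, u = 5.
The integral becomes ∫ cos(u) du from -1 to 5, with antiderivative sin(u).
Back in s: F(s) = sin(2*s - 1).
Then F(3) - F(0) = (sin(5)) - (-sin(1)) = sin(5) + sin(1).

sin(5) + sin(1)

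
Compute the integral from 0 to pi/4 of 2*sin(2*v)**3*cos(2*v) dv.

1/4

Let u = sin(2*v), so du = 2*cos(2*v) dv. When v = 0, u = 0; when v = pi/4, u = 1.
The integral becomes ∫ u**3 du from 0 to 1, with antiderivative u**4/4.
Back in v: F(v) = sin(2*v)**4/4.
Then F(pi/4) - F(0) = (1/4) - (0) = 1/4.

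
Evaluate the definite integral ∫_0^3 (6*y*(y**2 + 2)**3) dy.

43875/4

Let u = y**2 + 2, so du = 2*y dy. When y = 0, u = 2; when y = 3, u = 11.
The integral becomes 3·∫ u**3 du from 2 to 11, with antiderivative 3*u**4/4.
Back in y: F(y) = 3*(y**2 + 2)**4/4.
Then F(3) - F(0) = (43923/4) - (12) = 43875/4.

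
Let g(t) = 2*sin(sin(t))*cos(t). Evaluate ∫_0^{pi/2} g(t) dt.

Let u = sin(t), so du = cos(t) dt. When t = 0, u = 0; when t = pi/2, u = 1.
The integral becomes 2·∫ sin(u) du from 0 to 1, with antiderivative -2*cos(u).
Back in t: F(t) = -2*cos(sin(t)).
Then F(pi/2) - F(0) = (-2*cos(1)) - (-2) = 2 - 2*cos(1).

2 - 2*cos(1)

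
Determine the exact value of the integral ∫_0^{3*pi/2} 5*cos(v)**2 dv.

15*pi/4

Use the identity cos^2(v) = (1 + cos(2*v))/2.
An antiderivative is F(v) = 5*v/2 + 5*sin(2*v)/4.
Then F(3*pi/2) - F(0) = (15*pi/4) - (0) = 15*pi/4.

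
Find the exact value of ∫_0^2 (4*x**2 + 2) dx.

By the power rule, an antiderivative is F(x) = 4*x**3/3 + 2*x.
Then F(2) - F(0) = (44/3) - (0) = 44/3.

44/3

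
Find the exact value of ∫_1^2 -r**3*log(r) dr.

15/16 - log(16)

Integrate by parts once (u = ln r, dv = -r**3 dr).
An antiderivative is F(r) = -r**4*(4*log(r) - 1)/16.
Then F(2) - F(1) = (1 - log(16)) - (1/16) = 15/16 - log(16).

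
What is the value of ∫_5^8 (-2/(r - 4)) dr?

-log(16)

An antiderivative is F(r) = -2*log(r - 4).
Then F(8) - F(5) = (-log(16)) - (0) = -log(16).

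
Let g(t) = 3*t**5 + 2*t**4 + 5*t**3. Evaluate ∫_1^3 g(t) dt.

By the power rule, an antiderivative is F(t) = t**6/2 + 2*t**5/5 + 5*t**4/4.
Then F(3) - F(1) = (11259/20) - (43/20) = 2804/5.

2804/5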